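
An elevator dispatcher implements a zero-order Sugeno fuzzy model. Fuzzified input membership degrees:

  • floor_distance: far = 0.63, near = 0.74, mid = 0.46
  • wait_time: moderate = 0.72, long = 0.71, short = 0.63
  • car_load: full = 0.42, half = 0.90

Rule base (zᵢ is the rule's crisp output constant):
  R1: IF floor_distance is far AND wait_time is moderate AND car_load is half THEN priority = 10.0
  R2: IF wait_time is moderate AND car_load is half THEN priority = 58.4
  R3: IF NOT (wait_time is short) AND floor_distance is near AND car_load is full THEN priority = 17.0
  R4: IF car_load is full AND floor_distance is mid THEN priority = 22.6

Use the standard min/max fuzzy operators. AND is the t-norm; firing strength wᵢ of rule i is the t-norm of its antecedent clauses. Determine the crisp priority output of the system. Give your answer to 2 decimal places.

R1 (z=10.0): far=0.63, moderate=0.72, half=0.90; AND[min(a, b)] → w = 0.63
R2 (z=58.4): moderate=0.72, half=0.90; AND[min(a, b)] → w = 0.72
R3 (z=17.0): ¬short=1−0.63=0.37, near=0.74, full=0.42; AND[min(a, b)] → w = 0.37
R4 (z=22.6): full=0.42, mid=0.46; AND[min(a, b)] → w = 0.42
Weighted average = (0.63·10.0 + 0.72·58.4 + 0.37·17.0 + 0.42·22.6) / (0.63 + 0.72 + 0.37 + 0.42)
  = 64.1300 / 2.1400 = 29.97

29.97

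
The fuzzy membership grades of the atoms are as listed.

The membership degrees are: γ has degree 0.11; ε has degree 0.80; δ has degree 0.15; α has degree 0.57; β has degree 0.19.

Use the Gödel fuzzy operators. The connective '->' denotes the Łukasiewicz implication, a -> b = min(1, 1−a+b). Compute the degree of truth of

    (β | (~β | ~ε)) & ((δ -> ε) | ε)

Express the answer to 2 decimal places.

0.81

~β = 1 − 0.19 = 0.81
~ε = 1 − 0.80 = 0.20
~β | ~ε = max(a, b) on (0.81, 0.20) = 0.81
β | (~β | ~ε) = max(a, b) on (0.19, 0.81) = 0.81
δ -> ε  [Łukasiewicz: min(1, 1−a+b)] with a=0.15, b=0.80 → 1.00
(δ -> ε) | ε = max(a, b) on (1.00, 0.80) = 1.00
(β | (~β | ~ε)) & ((δ -> ε) | ε) = min(a, b) on (0.81, 1.00) = 0.81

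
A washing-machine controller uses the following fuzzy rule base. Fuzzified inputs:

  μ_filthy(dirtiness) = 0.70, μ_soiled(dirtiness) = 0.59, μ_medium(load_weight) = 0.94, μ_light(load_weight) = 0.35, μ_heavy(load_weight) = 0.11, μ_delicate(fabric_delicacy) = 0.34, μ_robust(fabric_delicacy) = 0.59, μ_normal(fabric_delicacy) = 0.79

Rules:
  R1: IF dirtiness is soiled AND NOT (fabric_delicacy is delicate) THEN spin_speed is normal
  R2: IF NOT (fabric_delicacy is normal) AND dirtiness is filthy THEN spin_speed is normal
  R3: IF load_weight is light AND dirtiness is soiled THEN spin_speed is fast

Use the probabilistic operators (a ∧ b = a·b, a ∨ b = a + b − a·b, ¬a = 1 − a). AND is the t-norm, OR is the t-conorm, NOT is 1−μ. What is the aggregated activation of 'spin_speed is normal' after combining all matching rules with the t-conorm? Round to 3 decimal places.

R1: soiled=0.59, ¬delicate=1−0.34=0.66; AND[a·b] → w = 0.3894
R2: ¬normal=1−0.79=0.21, filthy=0.70; AND[a·b] → w = 0.1470
R3: light=0.35, soiled=0.59; AND[a·b] → w = 0.2065
Rules with consequent 'normal': {R1, R2} → strengths 0.3894, 0.1470
Aggregate via t-conorm [a + b − a·b]: 0.4792

0.479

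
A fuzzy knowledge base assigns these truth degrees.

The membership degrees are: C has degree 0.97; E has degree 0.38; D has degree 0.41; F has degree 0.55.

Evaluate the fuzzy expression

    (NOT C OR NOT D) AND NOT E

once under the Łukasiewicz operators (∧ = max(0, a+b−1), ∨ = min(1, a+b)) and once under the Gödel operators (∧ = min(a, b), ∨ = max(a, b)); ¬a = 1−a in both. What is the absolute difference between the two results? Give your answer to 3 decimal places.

Under Łukasiewicz:
  NOT C = 1 − 0.97 = 0.03
  NOT D = 1 − 0.41 = 0.59
  NOT C OR NOT D = min(1, a+b) on (0.03, 0.59) = 0.62
  NOT E = 1 − 0.38 = 0.62
  (NOT C OR NOT D) AND NOT E = max(0, a+b−1) on (0.62, 0.62) = 0.24
  → value = 0.2400
Under Gödel:
  NOT C = 1 − 0.97 = 0.03
  NOT D = 1 − 0.41 = 0.59
  NOT C OR NOT D = max(a, b) on (0.03, 0.59) = 0.59
  NOT E = 1 − 0.38 = 0.62
  (NOT C OR NOT D) AND NOT E = min(a, b) on (0.59, 0.62) = 0.59
  → value = 0.5900
|0.2400 − 0.5900| = 0.350

0.350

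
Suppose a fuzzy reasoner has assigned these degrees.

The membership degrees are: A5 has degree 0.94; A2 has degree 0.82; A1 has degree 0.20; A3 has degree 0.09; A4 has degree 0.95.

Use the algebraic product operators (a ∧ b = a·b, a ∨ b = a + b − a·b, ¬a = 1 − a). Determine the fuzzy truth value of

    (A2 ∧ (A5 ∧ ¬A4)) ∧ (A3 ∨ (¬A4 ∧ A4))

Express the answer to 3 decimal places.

¬A4 = 1 − 0.9500 = 0.0500
A5 ∧ ¬A4 = a·b on (0.9400, 0.0500) = 0.0470
A2 ∧ (A5 ∧ ¬A4) = a·b on (0.8200, 0.0470) = 0.0385
¬A4 = 1 − 0.9500 = 0.0500
¬A4 ∧ A4 = a·b on (0.0500, 0.9500) = 0.0475
A3 ∨ (¬A4 ∧ A4) = a + b − a·b on (0.0900, 0.0475) = 0.1332
(A2 ∧ (A5 ∧ ¬A4)) ∧ (A3 ∨ (¬A4 ∧ A4)) = a·b on (0.0385, 0.1332) = 0.0051

0.005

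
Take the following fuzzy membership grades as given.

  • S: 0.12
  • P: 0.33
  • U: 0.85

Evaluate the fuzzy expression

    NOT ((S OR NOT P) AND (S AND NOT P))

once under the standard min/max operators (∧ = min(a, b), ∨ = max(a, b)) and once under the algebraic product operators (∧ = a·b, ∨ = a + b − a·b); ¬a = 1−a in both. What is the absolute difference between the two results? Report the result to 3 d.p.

0.063

Under standard min/max:
  NOT P = 1 − 0.33 = 0.67
  S OR NOT P = max(a, b) on (0.12, 0.67) = 0.67
  NOT P = 1 − 0.33 = 0.67
  S AND NOT P = min(a, b) on (0.12, 0.67) = 0.12
  (S OR NOT P) AND (S AND NOT P) = min(a, b) on (0.67, 0.12) = 0.12
  NOT ((S OR NOT P) AND (S AND NOT P)) = 1 − 0.12 = 0.88
  → value = 0.8800
Under algebraic product:
  NOT P = 1 − 0.3300 = 0.6700
  S OR NOT P = a + b − a·b on (0.1200, 0.6700) = 0.7096
  NOT P = 1 − 0.3300 = 0.6700
  S AND NOT P = a·b on (0.1200, 0.6700) = 0.0804
  (S OR NOT P) AND (S AND NOT P) = a·b on (0.7096, 0.0804) = 0.0571
  NOT ((S OR NOT P) AND (S AND NOT P)) = 1 − 0.0571 = 0.9429
  → value = 0.9429
|0.8800 − 0.9429| = 0.063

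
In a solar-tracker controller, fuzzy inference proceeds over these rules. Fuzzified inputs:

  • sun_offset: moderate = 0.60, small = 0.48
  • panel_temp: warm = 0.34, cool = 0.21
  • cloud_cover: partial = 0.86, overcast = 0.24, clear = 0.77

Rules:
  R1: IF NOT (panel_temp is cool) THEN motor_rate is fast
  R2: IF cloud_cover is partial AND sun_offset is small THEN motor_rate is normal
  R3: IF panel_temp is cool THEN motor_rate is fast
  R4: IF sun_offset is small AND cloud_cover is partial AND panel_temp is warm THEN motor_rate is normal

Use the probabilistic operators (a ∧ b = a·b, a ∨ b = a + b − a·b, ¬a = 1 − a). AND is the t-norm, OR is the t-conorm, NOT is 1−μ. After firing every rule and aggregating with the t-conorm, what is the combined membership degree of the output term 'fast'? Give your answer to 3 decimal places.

0.834

R1: ¬cool=1−0.21=0.79 → w = 0.7900
R2: partial=0.86, small=0.48; AND[a·b] → w = 0.4128
R3: cool=0.21 → w = 0.2100
R4: small=0.48, partial=0.86, warm=0.34; AND[a·b] → w = 0.1404
Rules with consequent 'fast': {R1, R3} → strengths 0.7900, 0.2100
Aggregate via t-conorm [a + b − a·b]: 0.8341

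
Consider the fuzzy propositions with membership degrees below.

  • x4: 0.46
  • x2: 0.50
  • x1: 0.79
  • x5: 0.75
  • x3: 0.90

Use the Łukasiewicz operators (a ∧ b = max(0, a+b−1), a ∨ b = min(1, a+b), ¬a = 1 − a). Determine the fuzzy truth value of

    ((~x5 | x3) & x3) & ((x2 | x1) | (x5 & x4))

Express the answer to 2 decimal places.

~x5 = 1 − 0.75 = 0.25
~x5 | x3 = min(1, a+b) on (0.25, 0.90) = 1.00
(~x5 | x3) & x3 = max(0, a+b−1) on (1.00, 0.90) = 0.90
x2 | x1 = min(1, a+b) on (0.50, 0.79) = 1.00
x5 & x4 = max(0, a+b−1) on (0.75, 0.46) = 0.21
(x2 | x1) | (x5 & x4) = min(1, a+b) on (1.00, 0.21) = 1.00
((~x5 | x3) & x3) & ((x2 | x1) | (x5 & x4)) = max(0, a+b−1) on (0.90, 1.00) = 0.90

0.90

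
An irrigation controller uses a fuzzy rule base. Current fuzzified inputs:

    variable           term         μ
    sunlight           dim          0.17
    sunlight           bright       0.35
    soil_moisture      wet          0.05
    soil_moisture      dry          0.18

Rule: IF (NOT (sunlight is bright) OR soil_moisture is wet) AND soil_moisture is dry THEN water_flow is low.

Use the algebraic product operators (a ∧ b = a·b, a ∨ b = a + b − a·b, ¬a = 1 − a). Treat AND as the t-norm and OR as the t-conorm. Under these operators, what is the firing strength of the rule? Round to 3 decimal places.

firing strength: (¬bright=1−0.35=0.65 OR wet=0.05) = 0.6675; AND[a·b] with dry=0.18 → w = 0.1202

0.120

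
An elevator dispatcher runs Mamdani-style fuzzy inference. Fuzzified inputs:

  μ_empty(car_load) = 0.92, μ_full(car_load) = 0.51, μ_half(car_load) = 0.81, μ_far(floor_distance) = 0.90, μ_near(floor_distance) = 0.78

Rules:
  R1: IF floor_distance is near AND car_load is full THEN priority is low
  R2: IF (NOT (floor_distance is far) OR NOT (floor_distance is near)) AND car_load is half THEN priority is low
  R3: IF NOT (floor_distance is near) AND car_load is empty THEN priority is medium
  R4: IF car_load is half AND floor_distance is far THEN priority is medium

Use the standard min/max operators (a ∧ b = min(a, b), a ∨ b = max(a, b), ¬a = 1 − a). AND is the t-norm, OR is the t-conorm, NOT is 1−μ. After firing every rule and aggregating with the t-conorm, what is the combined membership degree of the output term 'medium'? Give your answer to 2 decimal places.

R1: near=0.78, full=0.51; AND[min(a, b)] → w = 0.51
R2: (¬far=1−0.90=0.10 OR ¬near=1−0.78=0.22) = 0.22; AND[min(a, b)] with half=0.81 → w = 0.22
R3: ¬near=1−0.78=0.22, empty=0.92; AND[min(a, b)] → w = 0.22
R4: half=0.81, far=0.90; AND[min(a, b)] → w = 0.81
Rules with consequent 'medium': {R3, R4} → strengths 0.22, 0.81
Aggregate via t-conorm [max(a, b)]: 0.81

0.81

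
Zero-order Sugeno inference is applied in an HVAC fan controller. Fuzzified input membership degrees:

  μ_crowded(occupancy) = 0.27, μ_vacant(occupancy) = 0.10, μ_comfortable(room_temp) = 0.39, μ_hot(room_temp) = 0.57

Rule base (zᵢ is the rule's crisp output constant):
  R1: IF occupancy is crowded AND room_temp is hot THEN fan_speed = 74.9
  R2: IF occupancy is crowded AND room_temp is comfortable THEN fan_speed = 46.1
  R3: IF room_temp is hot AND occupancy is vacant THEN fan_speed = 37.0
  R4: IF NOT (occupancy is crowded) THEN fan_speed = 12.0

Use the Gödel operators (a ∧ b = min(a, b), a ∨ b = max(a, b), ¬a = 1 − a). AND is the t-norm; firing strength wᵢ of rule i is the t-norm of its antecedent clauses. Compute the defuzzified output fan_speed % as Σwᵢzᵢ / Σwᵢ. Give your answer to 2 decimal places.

32.94

R1 (z=74.9): crowded=0.27, hot=0.57; AND[min(a, b)] → w = 0.27
R2 (z=46.1): crowded=0.27, comfortable=0.39; AND[min(a, b)] → w = 0.27
R3 (z=37.0): hot=0.57, vacant=0.10; AND[min(a, b)] → w = 0.10
R4 (z=12.0): ¬crowded=1−0.27=0.73 → w = 0.73
Weighted average = (0.27·74.9 + 0.27·46.1 + 0.10·37.0 + 0.73·12.0) / (0.27 + 0.27 + 0.10 + 0.73)
  = 45.1300 / 1.3700 = 32.94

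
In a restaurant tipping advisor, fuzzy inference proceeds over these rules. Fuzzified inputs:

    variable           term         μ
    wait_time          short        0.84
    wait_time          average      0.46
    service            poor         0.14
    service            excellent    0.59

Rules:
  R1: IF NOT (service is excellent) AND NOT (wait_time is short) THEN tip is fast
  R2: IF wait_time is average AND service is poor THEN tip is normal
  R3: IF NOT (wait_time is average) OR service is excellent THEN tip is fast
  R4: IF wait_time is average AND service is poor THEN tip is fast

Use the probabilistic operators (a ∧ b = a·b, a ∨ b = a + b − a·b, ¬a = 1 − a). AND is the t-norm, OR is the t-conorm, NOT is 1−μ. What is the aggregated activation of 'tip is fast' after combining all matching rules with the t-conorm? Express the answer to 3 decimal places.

R1: ¬excellent=1−0.59=0.41, ¬short=1−0.84=0.16; AND[a·b] → w = 0.0656
R2: average=0.46, poor=0.14; AND[a·b] → w = 0.0644
R3: ¬average=1−0.46=0.54, excellent=0.59; OR[a + b − a·b] → w = 0.8114
R4: average=0.46, poor=0.14; AND[a·b] → w = 0.0644
Rules with consequent 'fast': {R1, R3, R4} → strengths 0.0656, 0.8114, 0.0644
Aggregate via t-conorm [a + b − a·b]: 0.8351

0.835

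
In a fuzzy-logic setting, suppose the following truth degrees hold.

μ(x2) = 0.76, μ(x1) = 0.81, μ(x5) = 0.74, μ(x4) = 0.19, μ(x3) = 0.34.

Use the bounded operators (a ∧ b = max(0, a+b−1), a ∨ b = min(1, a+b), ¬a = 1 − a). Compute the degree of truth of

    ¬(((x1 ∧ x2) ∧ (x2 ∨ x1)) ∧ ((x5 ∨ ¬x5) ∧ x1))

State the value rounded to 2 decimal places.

0.62

x1 ∧ x2 = max(0, a+b−1) on (0.81, 0.76) = 0.57
x2 ∨ x1 = min(1, a+b) on (0.76, 0.81) = 1.00
(x1 ∧ x2) ∧ (x2 ∨ x1) = max(0, a+b−1) on (0.57, 1.00) = 0.57
¬x5 = 1 − 0.74 = 0.26
x5 ∨ ¬x5 = min(1, a+b) on (0.74, 0.26) = 1.00
(x5 ∨ ¬x5) ∧ x1 = max(0, a+b−1) on (1.00, 0.81) = 0.81
((x1 ∧ x2) ∧ (x2 ∨ x1)) ∧ ((x5 ∨ ¬x5) ∧ x1) = max(0, a+b−1) on (0.57, 0.81) = 0.38
¬(((x1 ∧ x2) ∧ (x2 ∨ x1)) ∧ ((x5 ∨ ¬x5) ∧ x1)) = 1 − 0.38 = 0.62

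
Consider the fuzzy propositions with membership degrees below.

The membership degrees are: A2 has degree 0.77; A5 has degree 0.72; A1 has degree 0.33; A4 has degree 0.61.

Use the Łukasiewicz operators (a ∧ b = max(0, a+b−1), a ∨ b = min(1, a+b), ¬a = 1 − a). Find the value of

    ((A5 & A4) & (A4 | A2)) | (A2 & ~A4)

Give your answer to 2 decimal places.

0.49

A5 & A4 = max(0, a+b−1) on (0.72, 0.61) = 0.33
A4 | A2 = min(1, a+b) on (0.61, 0.77) = 1.00
(A5 & A4) & (A4 | A2) = max(0, a+b−1) on (0.33, 1.00) = 0.33
~A4 = 1 − 0.61 = 0.39
A2 & ~A4 = max(0, a+b−1) on (0.77, 0.39) = 0.16
((A5 & A4) & (A4 | A2)) | (A2 & ~A4) = min(1, a+b) on (0.33, 0.16) = 0.49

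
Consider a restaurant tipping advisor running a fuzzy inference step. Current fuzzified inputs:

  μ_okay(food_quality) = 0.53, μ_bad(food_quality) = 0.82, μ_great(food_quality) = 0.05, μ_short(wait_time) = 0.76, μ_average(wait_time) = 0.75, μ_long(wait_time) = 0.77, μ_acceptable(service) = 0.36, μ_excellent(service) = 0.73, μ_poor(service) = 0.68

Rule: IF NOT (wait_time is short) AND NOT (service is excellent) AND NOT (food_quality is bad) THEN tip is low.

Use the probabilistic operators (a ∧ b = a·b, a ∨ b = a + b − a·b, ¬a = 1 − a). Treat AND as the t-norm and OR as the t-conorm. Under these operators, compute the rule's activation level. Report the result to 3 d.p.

firing strength: ¬short=1−0.76=0.24, ¬excellent=1−0.73=0.27, ¬bad=1−0.82=0.18; AND[a·b] → w = 0.0117

0.012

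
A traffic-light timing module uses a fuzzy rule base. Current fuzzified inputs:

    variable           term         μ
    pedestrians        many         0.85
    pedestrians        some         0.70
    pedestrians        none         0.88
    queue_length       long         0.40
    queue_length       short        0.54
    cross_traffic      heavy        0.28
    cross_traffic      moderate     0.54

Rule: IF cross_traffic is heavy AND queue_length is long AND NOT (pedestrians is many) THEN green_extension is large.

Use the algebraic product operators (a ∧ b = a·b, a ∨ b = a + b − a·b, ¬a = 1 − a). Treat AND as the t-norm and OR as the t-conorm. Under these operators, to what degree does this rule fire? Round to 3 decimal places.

0.017

firing strength: heavy=0.28, long=0.40, ¬many=1−0.85=0.15; AND[a·b] → w = 0.0168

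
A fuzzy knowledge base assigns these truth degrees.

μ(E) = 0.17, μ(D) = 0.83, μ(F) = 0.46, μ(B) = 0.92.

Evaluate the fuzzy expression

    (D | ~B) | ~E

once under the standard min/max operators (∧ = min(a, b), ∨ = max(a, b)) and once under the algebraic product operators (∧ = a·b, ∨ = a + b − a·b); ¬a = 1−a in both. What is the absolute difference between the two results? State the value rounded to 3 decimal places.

Under standard min/max:
  ~B = 1 − 0.92 = 0.08
  D | ~B = max(a, b) on (0.83, 0.08) = 0.83
  ~E = 1 − 0.17 = 0.83
  (D | ~B) | ~E = max(a, b) on (0.83, 0.83) = 0.83
  → value = 0.8300
Under algebraic product:
  ~B = 1 − 0.9200 = 0.0800
  D | ~B = a + b − a·b on (0.8300, 0.0800) = 0.8436
  ~E = 1 − 0.1700 = 0.8300
  (D | ~B) | ~E = a + b − a·b on (0.8436, 0.8300) = 0.9734
  → value = 0.9734
|0.8300 − 0.9734| = 0.143

0.143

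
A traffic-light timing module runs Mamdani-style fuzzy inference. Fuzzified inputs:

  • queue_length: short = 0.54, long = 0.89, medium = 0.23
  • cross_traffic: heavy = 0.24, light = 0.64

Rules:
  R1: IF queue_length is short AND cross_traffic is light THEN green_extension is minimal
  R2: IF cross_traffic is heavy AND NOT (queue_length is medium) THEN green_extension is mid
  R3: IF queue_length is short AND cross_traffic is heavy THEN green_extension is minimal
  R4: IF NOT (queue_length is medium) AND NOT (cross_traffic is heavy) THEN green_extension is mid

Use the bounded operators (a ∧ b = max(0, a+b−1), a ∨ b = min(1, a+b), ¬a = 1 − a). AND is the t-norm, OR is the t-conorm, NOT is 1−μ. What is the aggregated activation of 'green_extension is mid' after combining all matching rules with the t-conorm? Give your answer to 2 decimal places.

0.54

R1: short=0.54, light=0.64; AND[max(0, a+b−1)] → w = 0.18
R2: heavy=0.24, ¬medium=1−0.23=0.77; AND[max(0, a+b−1)] → w = 0.01
R3: short=0.54, heavy=0.24; AND[max(0, a+b−1)] → w = 0.00
R4: ¬medium=1−0.23=0.77, ¬heavy=1−0.24=0.76; AND[max(0, a+b−1)] → w = 0.53
Rules with consequent 'mid': {R2, R4} → strengths 0.01, 0.53
Aggregate via t-conorm [min(1, a+b)]: 0.54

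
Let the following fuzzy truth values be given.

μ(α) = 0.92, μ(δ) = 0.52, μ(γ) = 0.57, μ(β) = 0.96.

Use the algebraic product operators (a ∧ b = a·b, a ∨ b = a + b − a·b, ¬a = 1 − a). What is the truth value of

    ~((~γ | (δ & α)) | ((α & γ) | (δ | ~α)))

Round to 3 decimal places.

0.062

~γ = 1 − 0.5700 = 0.4300
δ & α = a·b on (0.5200, 0.9200) = 0.4784
~γ | (δ & α) = a + b − a·b on (0.4300, 0.4784) = 0.7027
α & γ = a·b on (0.9200, 0.5700) = 0.5244
~α = 1 − 0.9200 = 0.0800
δ | ~α = a + b − a·b on (0.5200, 0.0800) = 0.5584
(α & γ) | (δ | ~α) = a + b − a·b on (0.5244, 0.5584) = 0.7900
(~γ | (δ & α)) | ((α & γ) | (δ | ~α)) = a + b − a·b on (0.7027, 0.7900) = 0.9376
~((~γ | (δ & α)) | ((α & γ) | (δ | ~α))) = 1 − 0.9376 = 0.0624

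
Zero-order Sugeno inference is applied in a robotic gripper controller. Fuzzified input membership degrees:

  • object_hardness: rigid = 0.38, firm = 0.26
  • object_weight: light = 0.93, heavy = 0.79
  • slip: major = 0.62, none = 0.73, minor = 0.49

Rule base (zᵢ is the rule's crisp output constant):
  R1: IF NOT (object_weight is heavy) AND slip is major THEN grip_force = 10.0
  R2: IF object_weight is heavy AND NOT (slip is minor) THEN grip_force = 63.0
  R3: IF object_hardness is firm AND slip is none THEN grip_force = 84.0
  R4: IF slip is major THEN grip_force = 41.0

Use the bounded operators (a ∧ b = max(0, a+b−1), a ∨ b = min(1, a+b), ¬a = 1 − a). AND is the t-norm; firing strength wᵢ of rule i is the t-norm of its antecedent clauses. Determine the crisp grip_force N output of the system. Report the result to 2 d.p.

48.17

R1 (z=10.0): ¬heavy=1−0.79=0.21, major=0.62; AND[max(0, a+b−1)] → w = 0.00
R2 (z=63.0): heavy=0.79, ¬minor=1−0.49=0.51; AND[max(0, a+b−1)] → w = 0.30
R3 (z=84.0): firm=0.26, none=0.73; AND[max(0, a+b−1)] → w = 0.00
R4 (z=41.0): major=0.62 → w = 0.62
Weighted average = (0.00·10.0 + 0.30·63.0 + 0.00·84.0 + 0.62·41.0) / (0.00 + 0.30 + 0.00 + 0.62)
  = 44.3200 / 0.9200 = 48.17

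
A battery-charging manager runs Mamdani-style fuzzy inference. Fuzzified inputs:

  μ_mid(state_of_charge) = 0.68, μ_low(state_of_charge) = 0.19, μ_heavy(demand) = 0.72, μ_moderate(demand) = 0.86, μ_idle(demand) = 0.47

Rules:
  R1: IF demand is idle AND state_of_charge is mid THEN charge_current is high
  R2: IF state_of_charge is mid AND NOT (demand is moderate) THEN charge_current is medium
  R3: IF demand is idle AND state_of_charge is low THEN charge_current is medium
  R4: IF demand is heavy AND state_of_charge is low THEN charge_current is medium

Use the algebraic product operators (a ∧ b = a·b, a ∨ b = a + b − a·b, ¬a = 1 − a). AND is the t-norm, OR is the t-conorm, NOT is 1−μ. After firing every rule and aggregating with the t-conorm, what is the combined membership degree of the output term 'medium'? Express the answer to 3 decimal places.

0.289

R1: idle=0.47, mid=0.68; AND[a·b] → w = 0.3196
R2: mid=0.68, ¬moderate=1−0.86=0.14; AND[a·b] → w = 0.0952
R3: idle=0.47, low=0.19; AND[a·b] → w = 0.0893
R4: heavy=0.72, low=0.19; AND[a·b] → w = 0.1368
Rules with consequent 'medium': {R2, R3, R4} → strengths 0.0952, 0.0893, 0.1368
Aggregate via t-conorm [a + b − a·b]: 0.2887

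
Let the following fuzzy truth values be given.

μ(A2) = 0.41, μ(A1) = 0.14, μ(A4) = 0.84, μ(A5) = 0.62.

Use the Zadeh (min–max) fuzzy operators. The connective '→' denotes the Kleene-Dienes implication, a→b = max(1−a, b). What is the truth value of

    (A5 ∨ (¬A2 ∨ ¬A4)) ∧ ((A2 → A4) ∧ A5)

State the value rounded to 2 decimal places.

0.62

¬A2 = 1 − 0.41 = 0.59
¬A4 = 1 − 0.84 = 0.16
¬A2 ∨ ¬A4 = max(a, b) on (0.59, 0.16) = 0.59
A5 ∨ (¬A2 ∨ ¬A4) = max(a, b) on (0.62, 0.59) = 0.62
A2 → A4  [Kleene-Dienes: max(1−a, b)] with a=0.41, b=0.84 → 0.84
(A2 → A4) ∧ A5 = min(a, b) on (0.84, 0.62) = 0.62
(A5 ∨ (¬A2 ∨ ¬A4)) ∧ ((A2 → A4) ∧ A5) = min(a, b) on (0.62, 0.62) = 0.62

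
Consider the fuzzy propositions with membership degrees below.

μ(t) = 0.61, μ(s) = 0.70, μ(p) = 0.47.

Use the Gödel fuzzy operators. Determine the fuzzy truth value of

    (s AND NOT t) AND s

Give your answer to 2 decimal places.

NOT t = 1 − 0.61 = 0.39
s AND NOT t = min(a, b) on (0.70, 0.39) = 0.39
(s AND NOT t) AND s = min(a, b) on (0.39, 0.70) = 0.39

0.39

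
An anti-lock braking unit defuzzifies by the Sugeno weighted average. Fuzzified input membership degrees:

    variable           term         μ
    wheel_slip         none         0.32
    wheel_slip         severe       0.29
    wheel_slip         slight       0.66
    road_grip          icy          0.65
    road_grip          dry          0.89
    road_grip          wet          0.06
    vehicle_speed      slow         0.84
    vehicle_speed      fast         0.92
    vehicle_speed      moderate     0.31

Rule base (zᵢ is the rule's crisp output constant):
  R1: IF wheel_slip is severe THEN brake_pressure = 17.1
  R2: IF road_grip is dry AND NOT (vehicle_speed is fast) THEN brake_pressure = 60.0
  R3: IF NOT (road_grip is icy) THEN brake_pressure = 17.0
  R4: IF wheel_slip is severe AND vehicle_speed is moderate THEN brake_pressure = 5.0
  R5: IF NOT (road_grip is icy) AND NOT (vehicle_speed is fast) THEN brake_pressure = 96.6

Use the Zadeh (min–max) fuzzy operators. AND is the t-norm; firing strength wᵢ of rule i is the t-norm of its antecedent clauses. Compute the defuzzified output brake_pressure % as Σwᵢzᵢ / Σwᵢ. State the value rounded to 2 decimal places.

22.83

R1 (z=17.1): severe=0.29 → w = 0.29
R2 (z=60.0): dry=0.89, ¬fast=1−0.92=0.08; AND[min(a, b)] → w = 0.08
R3 (z=17.0): ¬icy=1−0.65=0.35 → w = 0.35
R4 (z=5.0): severe=0.29, moderate=0.31; AND[min(a, b)] → w = 0.29
R5 (z=96.6): ¬icy=1−0.65=0.35, ¬fast=1−0.92=0.08; AND[min(a, b)] → w = 0.08
Weighted average = (0.29·17.1 + 0.08·60.0 + 0.35·17.0 + 0.29·5.0 + 0.08·96.6) / (0.29 + 0.08 + 0.35 + 0.29 + 0.08)
  = 24.8870 / 1.0900 = 22.83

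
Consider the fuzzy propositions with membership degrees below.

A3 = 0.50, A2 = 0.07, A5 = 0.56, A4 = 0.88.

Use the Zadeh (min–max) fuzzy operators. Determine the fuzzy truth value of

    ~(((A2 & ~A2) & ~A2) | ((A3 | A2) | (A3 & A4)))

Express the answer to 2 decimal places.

0.50

~A2 = 1 − 0.07 = 0.93
A2 & ~A2 = min(a, b) on (0.07, 0.93) = 0.07
~A2 = 1 − 0.07 = 0.93
(A2 & ~A2) & ~A2 = min(a, b) on (0.07, 0.93) = 0.07
A3 | A2 = max(a, b) on (0.50, 0.07) = 0.50
A3 & A4 = min(a, b) on (0.50, 0.88) = 0.50
(A3 | A2) | (A3 & A4) = max(a, b) on (0.50, 0.50) = 0.50
((A2 & ~A2) & ~A2) | ((A3 | A2) | (A3 & A4)) = max(a, b) on (0.07, 0.50) = 0.50
~(((A2 & ~A2) & ~A2) | ((A3 | A2) | (A3 & A4))) = 1 − 0.50 = 0.50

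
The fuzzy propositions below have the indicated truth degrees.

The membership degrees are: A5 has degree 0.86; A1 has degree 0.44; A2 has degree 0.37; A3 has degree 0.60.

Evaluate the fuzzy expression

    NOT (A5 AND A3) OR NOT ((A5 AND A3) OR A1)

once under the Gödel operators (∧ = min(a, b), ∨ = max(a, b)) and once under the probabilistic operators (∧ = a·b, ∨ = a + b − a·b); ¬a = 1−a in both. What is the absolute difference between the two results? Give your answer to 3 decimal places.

Under Gödel:
  A5 AND A3 = min(a, b) on (0.86, 0.60) = 0.60
  NOT (A5 AND A3) = 1 − 0.60 = 0.40
  A5 AND A3 = min(a, b) on (0.86, 0.60) = 0.60
  (A5 AND A3) OR A1 = max(a, b) on (0.60, 0.44) = 0.60
  NOT ((A5 AND A3) OR A1) = 1 − 0.60 = 0.40
  NOT (A5 AND A3) OR NOT ((A5 AND A3) OR A1) = max(a, b) on (0.40, 0.40) = 0.40
  → value = 0.4000
Under probabilistic:
  A5 AND A3 = a·b on (0.8600, 0.6000) = 0.5160
  NOT (A5 AND A3) = 1 − 0.5160 = 0.4840
  A5 AND A3 = a·b on (0.8600, 0.6000) = 0.5160
  (A5 AND A3) OR A1 = a + b − a·b on (0.5160, 0.4400) = 0.7290
  NOT ((A5 AND A3) OR A1) = 1 − 0.7290 = 0.2710
  NOT (A5 AND A3) OR NOT ((A5 AND A3) OR A1) = a + b − a·b on (0.4840, 0.2710) = 0.6239
  → value = 0.6239
|0.4000 − 0.6239| = 0.224

0.224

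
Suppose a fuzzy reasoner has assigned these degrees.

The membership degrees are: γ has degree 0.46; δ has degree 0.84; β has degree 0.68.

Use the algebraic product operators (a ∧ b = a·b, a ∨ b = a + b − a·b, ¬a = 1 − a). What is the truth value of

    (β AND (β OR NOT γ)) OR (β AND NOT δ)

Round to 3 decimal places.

NOT γ = 1 − 0.4600 = 0.5400
β OR NOT γ = a + b − a·b on (0.6800, 0.5400) = 0.8528
β AND (β OR NOT γ) = a·b on (0.6800, 0.8528) = 0.5799
NOT δ = 1 − 0.8400 = 0.1600
β AND NOT δ = a·b on (0.6800, 0.1600) = 0.1088
(β AND (β OR NOT γ)) OR (β AND NOT δ) = a + b − a·b on (0.5799, 0.1088) = 0.6256

0.626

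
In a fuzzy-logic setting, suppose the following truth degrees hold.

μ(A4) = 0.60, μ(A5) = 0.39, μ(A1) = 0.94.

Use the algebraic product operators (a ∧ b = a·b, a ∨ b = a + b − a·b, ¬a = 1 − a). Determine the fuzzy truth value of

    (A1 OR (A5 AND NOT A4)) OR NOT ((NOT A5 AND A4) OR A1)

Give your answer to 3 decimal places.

0.951

NOT A4 = 1 − 0.6000 = 0.4000
A5 AND NOT A4 = a·b on (0.3900, 0.4000) = 0.1560
A1 OR (A5 AND NOT A4) = a + b − a·b on (0.9400, 0.1560) = 0.9494
NOT A5 = 1 − 0.3900 = 0.6100
NOT A5 AND A4 = a·b on (0.6100, 0.6000) = 0.3660
(NOT A5 AND A4) OR A1 = a + b − a·b on (0.3660, 0.9400) = 0.9620
NOT ((NOT A5 AND A4) OR A1) = 1 − 0.9620 = 0.0380
(A1 OR (A5 AND NOT A4)) OR NOT ((NOT A5 AND A4) OR A1) = a + b − a·b on (0.9494, 0.0380) = 0.9513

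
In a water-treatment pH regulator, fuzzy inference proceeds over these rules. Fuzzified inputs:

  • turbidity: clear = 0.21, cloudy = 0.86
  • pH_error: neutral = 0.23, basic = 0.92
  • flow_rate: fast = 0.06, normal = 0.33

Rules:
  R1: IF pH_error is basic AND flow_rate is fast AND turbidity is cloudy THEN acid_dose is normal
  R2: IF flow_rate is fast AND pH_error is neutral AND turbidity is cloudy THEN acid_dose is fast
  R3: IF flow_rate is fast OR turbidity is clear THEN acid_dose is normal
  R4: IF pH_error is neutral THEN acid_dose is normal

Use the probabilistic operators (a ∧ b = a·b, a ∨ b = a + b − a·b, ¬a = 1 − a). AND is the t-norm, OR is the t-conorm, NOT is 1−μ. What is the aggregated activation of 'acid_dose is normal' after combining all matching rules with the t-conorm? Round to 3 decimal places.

0.455

R1: basic=0.92, fast=0.06, cloudy=0.86; AND[a·b] → w = 0.0475
R2: fast=0.06, neutral=0.23, cloudy=0.86; AND[a·b] → w = 0.0119
R3: fast=0.06, clear=0.21; OR[a + b − a·b] → w = 0.2574
R4: neutral=0.23 → w = 0.2300
Rules with consequent 'normal': {R1, R3, R4} → strengths 0.0475, 0.2574, 0.2300
Aggregate via t-conorm [a + b − a·b]: 0.4553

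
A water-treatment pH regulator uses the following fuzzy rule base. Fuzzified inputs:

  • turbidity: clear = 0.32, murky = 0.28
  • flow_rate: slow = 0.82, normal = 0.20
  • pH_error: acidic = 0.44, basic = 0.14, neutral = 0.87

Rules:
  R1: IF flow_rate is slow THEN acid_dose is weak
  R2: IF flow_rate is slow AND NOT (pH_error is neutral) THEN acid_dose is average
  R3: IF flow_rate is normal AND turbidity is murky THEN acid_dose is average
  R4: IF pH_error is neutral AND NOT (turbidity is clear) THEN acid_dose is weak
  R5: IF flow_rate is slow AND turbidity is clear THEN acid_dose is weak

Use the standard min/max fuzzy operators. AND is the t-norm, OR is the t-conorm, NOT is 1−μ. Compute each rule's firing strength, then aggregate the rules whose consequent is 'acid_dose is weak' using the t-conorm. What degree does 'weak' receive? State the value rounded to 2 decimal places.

0.82

R1: slow=0.82 → w = 0.82
R2: slow=0.82, ¬neutral=1−0.87=0.13; AND[min(a, b)] → w = 0.13
R3: normal=0.20, murky=0.28; AND[min(a, b)] → w = 0.20
R4: neutral=0.87, ¬clear=1−0.32=0.68; AND[min(a, b)] → w = 0.68
R5: slow=0.82, clear=0.32; AND[min(a, b)] → w = 0.32
Rules with consequent 'weak': {R1, R4, R5} → strengths 0.82, 0.68, 0.32
Aggregate via t-conorm [max(a, b)]: 0.82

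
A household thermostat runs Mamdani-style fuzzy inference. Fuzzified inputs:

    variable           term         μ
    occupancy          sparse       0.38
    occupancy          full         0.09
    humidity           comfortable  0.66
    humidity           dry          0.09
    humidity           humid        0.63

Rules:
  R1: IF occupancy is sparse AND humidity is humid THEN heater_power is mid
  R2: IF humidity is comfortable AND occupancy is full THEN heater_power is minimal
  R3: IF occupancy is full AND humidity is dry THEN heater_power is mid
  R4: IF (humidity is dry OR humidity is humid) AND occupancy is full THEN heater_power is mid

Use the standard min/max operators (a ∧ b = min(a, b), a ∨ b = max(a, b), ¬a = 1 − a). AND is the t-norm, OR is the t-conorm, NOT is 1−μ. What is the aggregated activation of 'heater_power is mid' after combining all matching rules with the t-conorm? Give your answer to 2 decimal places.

R1: sparse=0.38, humid=0.63; AND[min(a, b)] → w = 0.38
R2: comfortable=0.66, full=0.09; AND[min(a, b)] → w = 0.09
R3: full=0.09, dry=0.09; AND[min(a, b)] → w = 0.09
R4: (dry=0.09 OR humid=0.63) = 0.63; AND[min(a, b)] with full=0.09 → w = 0.09
Rules with consequent 'mid': {R1, R3, R4} → strengths 0.38, 0.09, 0.09
Aggregate via t-conorm [max(a, b)]: 0.38

0.38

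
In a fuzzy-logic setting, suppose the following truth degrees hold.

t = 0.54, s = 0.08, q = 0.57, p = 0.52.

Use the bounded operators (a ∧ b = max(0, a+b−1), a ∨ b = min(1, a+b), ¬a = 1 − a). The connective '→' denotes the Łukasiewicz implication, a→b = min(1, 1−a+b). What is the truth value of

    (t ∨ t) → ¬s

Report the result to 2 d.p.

t ∨ t = min(1, a+b) on (0.54, 0.54) = 1.00
¬s = 1 − 0.08 = 0.92
(t ∨ t) → ¬s  [Łukasiewicz: min(1, 1−a+b)] with a=1.00, b=0.92 → 0.92

0.92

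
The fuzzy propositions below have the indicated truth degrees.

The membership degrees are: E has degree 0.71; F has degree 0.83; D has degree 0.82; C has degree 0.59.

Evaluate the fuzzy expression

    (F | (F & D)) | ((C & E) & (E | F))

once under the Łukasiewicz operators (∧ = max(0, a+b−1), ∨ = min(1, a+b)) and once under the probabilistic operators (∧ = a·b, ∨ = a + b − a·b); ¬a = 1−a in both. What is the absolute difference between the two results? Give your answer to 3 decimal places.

Under Łukasiewicz:
  F & D = max(0, a+b−1) on (0.83, 0.82) = 0.65
  F | (F & D) = min(1, a+b) on (0.83, 0.65) = 1.00
  C & E = max(0, a+b−1) on (0.59, 0.71) = 0.30
  E | F = min(1, a+b) on (0.71, 0.83) = 1.00
  (C & E) & (E | F) = max(0, a+b−1) on (0.30, 1.00) = 0.30
  (F | (F & D)) | ((C & E) & (E | F)) = min(1, a+b) on (1.00, 0.30) = 1.00
  → value = 1.0000
Under probabilistic:
  F & D = a·b on (0.8300, 0.8200) = 0.6806
  F | (F & D) = a + b − a·b on (0.8300, 0.6806) = 0.9457
  C & E = a·b on (0.5900, 0.7100) = 0.4189
  E | F = a + b − a·b on (0.7100, 0.8300) = 0.9507
  (C & E) & (E | F) = a·b on (0.4189, 0.9507) = 0.3982
  (F | (F & D)) | ((C & E) & (E | F)) = a + b − a·b on (0.9457, 0.3982) = 0.9673
  → value = 0.9673
|1.0000 − 0.9673| = 0.033

0.033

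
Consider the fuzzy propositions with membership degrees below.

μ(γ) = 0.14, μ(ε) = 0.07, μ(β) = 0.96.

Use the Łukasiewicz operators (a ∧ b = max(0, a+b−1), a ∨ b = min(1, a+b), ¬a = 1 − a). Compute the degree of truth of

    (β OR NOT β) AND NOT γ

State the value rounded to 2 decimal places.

0.86

NOT β = 1 − 0.96 = 0.04
β OR NOT β = min(1, a+b) on (0.96, 0.04) = 1.00
NOT γ = 1 − 0.14 = 0.86
(β OR NOT β) AND NOT γ = max(0, a+b−1) on (1.00, 0.86) = 0.86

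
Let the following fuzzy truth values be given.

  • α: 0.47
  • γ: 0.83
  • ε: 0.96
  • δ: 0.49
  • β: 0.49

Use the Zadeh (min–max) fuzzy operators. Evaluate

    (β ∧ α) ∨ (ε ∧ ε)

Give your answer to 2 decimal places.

β ∧ α = min(a, b) on (0.49, 0.47) = 0.47
ε ∧ ε = min(a, b) on (0.96, 0.96) = 0.96
(β ∧ α) ∨ (ε ∧ ε) = max(a, b) on (0.47, 0.96) = 0.96

0.96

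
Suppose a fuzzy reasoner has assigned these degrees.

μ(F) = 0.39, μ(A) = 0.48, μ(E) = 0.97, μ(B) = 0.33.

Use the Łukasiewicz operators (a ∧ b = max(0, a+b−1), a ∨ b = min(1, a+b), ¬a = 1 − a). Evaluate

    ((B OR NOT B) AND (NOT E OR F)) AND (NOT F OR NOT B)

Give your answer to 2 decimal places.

0.42

NOT B = 1 − 0.33 = 0.67
B OR NOT B = min(1, a+b) on (0.33, 0.67) = 1.00
NOT E = 1 − 0.97 = 0.03
NOT E OR F = min(1, a+b) on (0.03, 0.39) = 0.42
(B OR NOT B) AND (NOT E OR F) = max(0, a+b−1) on (1.00, 0.42) = 0.42
NOT F = 1 − 0.39 = 0.61
NOT B = 1 − 0.33 = 0.67
NOT F OR NOT B = min(1, a+b) on (0.61, 0.67) = 1.00
((B OR NOT B) AND (NOT E OR F)) AND (NOT F OR NOT B) = max(0, a+b−1) on (0.42, 1.00) = 0.42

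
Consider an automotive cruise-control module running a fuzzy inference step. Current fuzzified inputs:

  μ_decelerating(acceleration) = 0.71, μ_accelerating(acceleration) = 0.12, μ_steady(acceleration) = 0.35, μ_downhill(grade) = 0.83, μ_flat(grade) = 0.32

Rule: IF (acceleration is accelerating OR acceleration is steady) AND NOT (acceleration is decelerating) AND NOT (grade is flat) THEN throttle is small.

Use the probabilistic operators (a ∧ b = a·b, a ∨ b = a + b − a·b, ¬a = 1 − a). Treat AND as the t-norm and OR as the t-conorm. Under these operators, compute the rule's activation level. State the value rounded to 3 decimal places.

0.084

firing strength: (accelerating=0.12 OR steady=0.35) = 0.4280; AND[a·b] with ¬decelerating=1−0.71=0.29, ¬flat=1−0.32=0.68 → w = 0.0844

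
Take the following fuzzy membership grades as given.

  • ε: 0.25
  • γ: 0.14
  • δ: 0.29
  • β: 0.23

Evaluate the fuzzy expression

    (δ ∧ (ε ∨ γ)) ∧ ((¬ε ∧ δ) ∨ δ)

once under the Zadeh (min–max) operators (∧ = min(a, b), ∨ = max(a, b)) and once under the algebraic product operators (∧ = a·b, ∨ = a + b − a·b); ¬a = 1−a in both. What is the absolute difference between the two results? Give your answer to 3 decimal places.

Under Zadeh (min–max):
  ε ∨ γ = max(a, b) on (0.25, 0.14) = 0.25
  δ ∧ (ε ∨ γ) = min(a, b) on (0.29, 0.25) = 0.25
  ¬ε = 1 − 0.25 = 0.75
  ¬ε ∧ δ = min(a, b) on (0.75, 0.29) = 0.29
  (¬ε ∧ δ) ∨ δ = max(a, b) on (0.29, 0.29) = 0.29
  (δ ∧ (ε ∨ γ)) ∧ ((¬ε ∧ δ) ∨ δ) = min(a, b) on (0.25, 0.29) = 0.25
  → value = 0.2500
Under algebraic product:
  ε ∨ γ = a + b − a·b on (0.2500, 0.1400) = 0.3550
  δ ∧ (ε ∨ γ) = a·b on (0.2900, 0.3550) = 0.1029
  ¬ε = 1 − 0.2500 = 0.7500
  ¬ε ∧ δ = a·b on (0.7500, 0.2900) = 0.2175
  (¬ε ∧ δ) ∨ δ = a + b − a·b on (0.2175, 0.2900) = 0.4444
  (δ ∧ (ε ∨ γ)) ∧ ((¬ε ∧ δ) ∨ δ) = a·b on (0.1029, 0.4444) = 0.0458
  → value = 0.0458
|0.2500 − 0.0458| = 0.204

0.204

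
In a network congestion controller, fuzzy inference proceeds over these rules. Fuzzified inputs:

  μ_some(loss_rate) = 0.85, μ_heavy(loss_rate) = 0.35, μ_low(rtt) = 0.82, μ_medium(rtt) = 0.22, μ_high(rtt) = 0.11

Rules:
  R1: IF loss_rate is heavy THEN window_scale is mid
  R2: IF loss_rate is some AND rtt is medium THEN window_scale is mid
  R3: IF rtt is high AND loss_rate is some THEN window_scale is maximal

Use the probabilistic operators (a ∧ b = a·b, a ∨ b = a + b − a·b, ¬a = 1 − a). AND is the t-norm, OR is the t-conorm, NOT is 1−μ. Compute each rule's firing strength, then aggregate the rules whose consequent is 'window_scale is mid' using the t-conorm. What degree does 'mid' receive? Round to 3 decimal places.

R1: heavy=0.35 → w = 0.3500
R2: some=0.85, medium=0.22; AND[a·b] → w = 0.1870
R3: high=0.11, some=0.85; AND[a·b] → w = 0.0935
Rules with consequent 'mid': {R1, R2} → strengths 0.3500, 0.1870
Aggregate via t-conorm [a + b − a·b]: 0.4715

0.472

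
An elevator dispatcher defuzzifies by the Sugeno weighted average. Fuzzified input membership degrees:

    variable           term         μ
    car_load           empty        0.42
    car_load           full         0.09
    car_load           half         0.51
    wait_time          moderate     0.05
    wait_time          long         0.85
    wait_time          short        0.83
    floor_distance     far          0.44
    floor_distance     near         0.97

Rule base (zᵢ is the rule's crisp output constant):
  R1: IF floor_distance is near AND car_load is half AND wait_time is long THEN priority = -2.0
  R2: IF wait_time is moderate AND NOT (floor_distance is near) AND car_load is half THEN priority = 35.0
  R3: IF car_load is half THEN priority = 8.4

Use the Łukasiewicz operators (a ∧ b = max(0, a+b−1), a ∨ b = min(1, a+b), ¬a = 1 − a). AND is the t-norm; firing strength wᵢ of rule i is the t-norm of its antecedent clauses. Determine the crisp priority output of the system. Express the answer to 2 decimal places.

4.31

R1 (z=-2.0): near=0.97, half=0.51, long=0.85; AND[max(0, a+b−1)] → w = 0.33
R2 (z=35.0): moderate=0.05, ¬near=1−0.97=0.03, half=0.51; AND[max(0, a+b−1)] → w = 0.00
R3 (z=8.4): half=0.51 → w = 0.51
Weighted average = (0.33·-2.0 + 0.00·35.0 + 0.51·8.4) / (0.33 + 0.00 + 0.51)
  = 3.6240 / 0.8400 = 4.31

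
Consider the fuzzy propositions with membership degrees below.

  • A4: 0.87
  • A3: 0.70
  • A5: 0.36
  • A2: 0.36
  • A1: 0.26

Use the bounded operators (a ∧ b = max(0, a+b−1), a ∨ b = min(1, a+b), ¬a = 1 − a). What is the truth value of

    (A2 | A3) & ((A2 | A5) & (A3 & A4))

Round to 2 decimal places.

0.29

A2 | A3 = min(1, a+b) on (0.36, 0.70) = 1.00
A2 | A5 = min(1, a+b) on (0.36, 0.36) = 0.72
A3 & A4 = max(0, a+b−1) on (0.70, 0.87) = 0.57
(A2 | A5) & (A3 & A4) = max(0, a+b−1) on (0.72, 0.57) = 0.29
(A2 | A3) & ((A2 | A5) & (A3 & A4)) = max(0, a+b−1) on (1.00, 0.29) = 0.29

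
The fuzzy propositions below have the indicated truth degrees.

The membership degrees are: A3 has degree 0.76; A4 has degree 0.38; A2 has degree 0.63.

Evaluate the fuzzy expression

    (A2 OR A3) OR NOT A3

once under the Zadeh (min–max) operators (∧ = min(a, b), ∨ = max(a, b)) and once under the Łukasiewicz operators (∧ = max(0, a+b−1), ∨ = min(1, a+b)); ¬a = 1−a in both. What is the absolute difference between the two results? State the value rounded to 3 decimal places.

Under Zadeh (min–max):
  A2 OR A3 = max(a, b) on (0.63, 0.76) = 0.76
  NOT A3 = 1 − 0.76 = 0.24
  (A2 OR A3) OR NOT A3 = max(a, b) on (0.76, 0.24) = 0.76
  → value = 0.7600
Under Łukasiewicz:
  A2 OR A3 = min(1, a+b) on (0.63, 0.76) = 1.00
  NOT A3 = 1 − 0.76 = 0.24
  (A2 OR A3) OR NOT A3 = min(1, a+b) on (1.00, 0.24) = 1.00
  → value = 1.0000
|0.7600 − 1.0000| = 0.240

0.240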